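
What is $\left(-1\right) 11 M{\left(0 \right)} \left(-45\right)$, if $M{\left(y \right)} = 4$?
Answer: $1980$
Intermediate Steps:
$\left(-1\right) 11 M{\left(0 \right)} \left(-45\right) = \left(-1\right) 11 \cdot 4 \left(-45\right) = \left(-11\right) 4 \left(-45\right) = \left(-44\right) \left(-45\right) = 1980$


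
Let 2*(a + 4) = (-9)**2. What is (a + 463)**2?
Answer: 998001/4 ≈ 2.4950e+5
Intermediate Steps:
a = 73/2 (a = -4 + (1/2)*(-9)**2 = -4 + (1/2)*81 = -4 + 81/2 = 73/2 ≈ 36.500)
(a + 463)**2 = (73/2 + 463)**2 = (999/2)**2 = 998001/4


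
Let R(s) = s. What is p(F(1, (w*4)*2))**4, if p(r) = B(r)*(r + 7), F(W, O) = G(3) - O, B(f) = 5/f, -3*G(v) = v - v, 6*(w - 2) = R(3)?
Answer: 28561/256 ≈ 111.57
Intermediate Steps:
w = 5/2 (w = 2 + (1/6)*3 = 2 + 1/2 = 5/2 ≈ 2.5000)
G(v) = 0 (G(v) = -(v - v)/3 = -1/3*0 = 0)
F(W, O) = -O (F(W, O) = 0 - O = -O)
p(r) = 5*(7 + r)/r (p(r) = (5/r)*(r + 7) = (5/r)*(7 + r) = 5*(7 + r)/r)
p(F(1, (w*4)*2))**4 = (5 + 35/((-(5/2)*4*2)))**4 = (5 + 35/((-10*2)))**4 = (5 + 35/((-1*20)))**4 = (5 + 35/(-20))**4 = (5 + 35*(-1/20))**4 = (5 - 7/4)**4 = (13/4)**4 = 28561/256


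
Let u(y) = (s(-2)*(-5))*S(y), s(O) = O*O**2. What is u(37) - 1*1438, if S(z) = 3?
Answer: -1318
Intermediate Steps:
s(O) = O**3
u(y) = 120 (u(y) = ((-2)**3*(-5))*3 = -8*(-5)*3 = 40*3 = 120)
u(37) - 1*1438 = 120 - 1*1438 = 120 - 1438 = -1318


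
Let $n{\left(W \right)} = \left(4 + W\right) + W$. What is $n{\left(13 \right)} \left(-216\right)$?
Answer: $-6480$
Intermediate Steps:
$n{\left(W \right)} = 4 + 2 W$
$n{\left(13 \right)} \left(-216\right) = \left(4 + 2 \cdot 13\right) \left(-216\right) = \left(4 + 26\right) \left(-216\right) = 30 \left(-216\right) = -6480$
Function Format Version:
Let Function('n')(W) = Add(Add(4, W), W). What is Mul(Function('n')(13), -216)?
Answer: -6480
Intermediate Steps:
Function('n')(W) = Add(4, Mul(2, W))
Mul(Function('n')(13), -216) = Mul(Add(4, Mul(2, 13)), -216) = Mul(Add(4, 26), -216) = Mul(30, -216) = -6480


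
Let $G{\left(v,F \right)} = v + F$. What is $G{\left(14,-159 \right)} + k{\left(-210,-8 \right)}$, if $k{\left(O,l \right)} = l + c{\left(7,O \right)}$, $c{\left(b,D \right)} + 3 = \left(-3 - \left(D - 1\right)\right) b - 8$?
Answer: $1292$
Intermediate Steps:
$G{\left(v,F \right)} = F + v$
$c{\left(b,D \right)} = -11 + b \left(-2 - D\right)$ ($c{\left(b,D \right)} = -3 + \left(\left(-3 - \left(D - 1\right)\right) b - 8\right) = -3 + \left(\left(-3 - \left(-1 + D\right)\right) b - 8\right) = -3 + \left(\left(-2 - D\right) b - 8\right) = -3 + \left(b \left(-2 - D\right) - 8\right) = -3 + \left(-8 + b \left(-2 - D\right)\right) = -11 + b \left(-2 - D\right)$)
$k{\left(O,l \right)} = -25 + l - 7 O$ ($k{\left(O,l \right)} = l - \left(25 + O 7\right) = l - \left(25 + 7 O\right) = -25 + l - 7 O$)
$G{\left(14,-159 \right)} + k{\left(-210,-8 \right)} = \left(-159 + 14\right) - -1437 = -145 - -1437 = -145 + 1437 = 1292$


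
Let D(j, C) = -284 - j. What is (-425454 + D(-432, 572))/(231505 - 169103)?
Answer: -212653/31201 ≈ -6.8156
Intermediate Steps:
(-425454 + D(-432, 572))/(231505 - 169103) = (-425454 + (-284 - 1*(-432)))/(231505 - 169103) = (-425454 + (-284 + 432))/62402 = (-425454 + 148)*(1/62402) = -425306*1/62402 = -212653/31201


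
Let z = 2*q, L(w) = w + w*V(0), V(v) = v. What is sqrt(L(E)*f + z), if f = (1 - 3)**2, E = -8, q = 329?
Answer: sqrt(626) ≈ 25.020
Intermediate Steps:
L(w) = w (L(w) = w + w*0 = w + 0 = w)
f = 4 (f = (-2)**2 = 4)
z = 658 (z = 2*329 = 658)
sqrt(L(E)*f + z) = sqrt(-8*4 + 658) = sqrt(-32 + 658) = sqrt(626)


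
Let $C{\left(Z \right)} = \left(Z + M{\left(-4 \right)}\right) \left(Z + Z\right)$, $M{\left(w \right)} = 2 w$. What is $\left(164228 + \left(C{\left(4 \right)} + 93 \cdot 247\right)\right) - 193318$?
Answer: $-6151$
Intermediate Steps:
$C{\left(Z \right)} = 2 Z \left(-8 + Z\right)$ ($C{\left(Z \right)} = \left(Z + 2 \left(-4\right)\right) \left(Z + Z\right) = \left(Z - 8\right) 2 Z = \left(-8 + Z\right) 2 Z = 2 Z \left(-8 + Z\right)$)
$\left(164228 + \left(C{\left(4 \right)} + 93 \cdot 247\right)\right) - 193318 = \left(164228 + \left(2 \cdot 4 \left(-8 + 4\right) + 93 \cdot 247\right)\right) - 193318 = \left(164228 + \left(2 \cdot 4 \left(-4\right) + 22971\right)\right) - 193318 = \left(164228 + \left(-32 + 22971\right)\right) - 193318 = \left(164228 + 22939\right) - 193318 = 187167 - 193318 = -6151$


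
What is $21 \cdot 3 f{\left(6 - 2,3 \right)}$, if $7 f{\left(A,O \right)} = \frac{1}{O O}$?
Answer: $1$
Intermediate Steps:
$f{\left(A,O \right)} = \frac{1}{7 O^{2}}$ ($f{\left(A,O \right)} = \frac{1}{7 O O} = \frac{1}{7 O^{2}}$)
$21 \cdot 3 f{\left(6 - 2,3 \right)} = 21 \cdot 3 \frac{1}{7 \cdot 9} = 63 \cdot \frac{1}{7} \cdot \frac{1}{9} = 63 \cdot \frac{1}{63} = 1$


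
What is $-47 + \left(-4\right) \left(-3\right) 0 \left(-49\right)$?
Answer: $-47$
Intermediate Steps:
$-47 + \left(-4\right) \left(-3\right) 0 \left(-49\right) = -47 + 12 \cdot 0 \left(-49\right) = -47 + 0 \left(-49\right) = -47 + 0 = -47$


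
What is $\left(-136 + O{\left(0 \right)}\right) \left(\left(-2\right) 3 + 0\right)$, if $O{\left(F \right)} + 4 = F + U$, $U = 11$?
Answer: $774$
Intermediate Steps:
$O{\left(F \right)} = 7 + F$ ($O{\left(F \right)} = -4 + \left(F + 11\right) = -4 + \left(11 + F\right) = 7 + F$)
$\left(-136 + O{\left(0 \right)}\right) \left(\left(-2\right) 3 + 0\right) = \left(-136 + \left(7 + 0\right)\right) \left(\left(-2\right) 3 + 0\right) = \left(-136 + 7\right) \left(-6 + 0\right) = \left(-129\right) \left(-6\right) = 774$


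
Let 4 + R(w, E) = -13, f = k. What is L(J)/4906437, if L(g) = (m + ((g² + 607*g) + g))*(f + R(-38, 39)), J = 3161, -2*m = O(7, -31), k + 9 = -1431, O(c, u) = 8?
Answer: -17358413885/4906437 ≈ -3537.9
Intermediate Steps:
k = -1440 (k = -9 - 1431 = -1440)
f = -1440
R(w, E) = -17 (R(w, E) = -4 - 13 = -17)
m = -4 (m = -½*8 = -4)
L(g) = 5828 - 885856*g - 1457*g² (L(g) = (-4 + ((g² + 607*g) + g))*(-1440 - 17) = (-4 + (g² + 608*g))*(-1457) = (-4 + g² + 608*g)*(-1457) = 5828 - 885856*g - 1457*g²)
L(J)/4906437 = (5828 - 885856*3161 - 1457*3161²)/4906437 = (5828 - 2800190816 - 1457*9991921)*(1/4906437) = (5828 - 2800190816 - 14558228897)*(1/4906437) = -17358413885*1/4906437 = -17358413885/4906437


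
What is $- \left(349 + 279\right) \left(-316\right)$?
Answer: $198448$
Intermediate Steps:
$- \left(349 + 279\right) \left(-316\right) = - 628 \left(-316\right) = \left(-1\right) \left(-198448\right) = 198448$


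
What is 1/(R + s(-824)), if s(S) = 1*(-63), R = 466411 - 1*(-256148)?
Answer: 1/722496 ≈ 1.3841e-6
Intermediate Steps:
R = 722559 (R = 466411 + 256148 = 722559)
s(S) = -63
1/(R + s(-824)) = 1/(722559 - 63) = 1/722496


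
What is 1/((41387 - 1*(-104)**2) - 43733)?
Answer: -1/13162 ≈ -7.5976e-5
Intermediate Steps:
1/((41387 - 1*(-104)**2) - 43733) = 1/((41387 - 1*10816) - 43733) = 1/((41387 - 10816) - 43733) = 1/(30571 - 43733) = 1/(-13162) = -1/13162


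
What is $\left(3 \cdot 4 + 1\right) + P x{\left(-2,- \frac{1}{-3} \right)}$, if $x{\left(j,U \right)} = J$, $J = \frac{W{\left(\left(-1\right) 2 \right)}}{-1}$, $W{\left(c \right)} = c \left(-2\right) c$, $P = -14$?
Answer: $-99$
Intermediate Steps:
$W{\left(c \right)} = - 2 c^{2}$ ($W{\left(c \right)} = - 2 c c = - 2 c^{2}$)
$J = 8$ ($J = \frac{\left(-2\right) \left(\left(-1\right) 2\right)^{2}}{-1} = - 2 \left(-2\right)^{2} \left(-1\right) = \left(-2\right) 4 \left(-1\right) = \left(-8\right) \left(-1\right) = 8$)
$x{\left(j,U \right)} = 8$
$\left(3 \cdot 4 + 1\right) + P x{\left(-2,- \frac{1}{-3} \right)} = \left(3 \cdot 4 + 1\right) - 112 = \left(12 + 1\right) - 112 = 13 - 112 = -99$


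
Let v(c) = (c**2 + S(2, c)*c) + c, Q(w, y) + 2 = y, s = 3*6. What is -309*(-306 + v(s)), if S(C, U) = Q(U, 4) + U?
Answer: -122364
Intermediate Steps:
s = 18
Q(w, y) = -2 + y
S(C, U) = 2 + U (S(C, U) = (-2 + 4) + U = 2 + U)
v(c) = c + c**2 + c*(2 + c) (v(c) = (c**2 + (2 + c)*c) + c = (c**2 + c*(2 + c)) + c = c + c**2 + c*(2 + c))
-309*(-306 + v(s)) = -309*(-306 + 18*(3 + 2*18)) = -309*(-306 + 18*(3 + 36)) = -309*(-306 + 18*39) = -309*(-306 + 702) = -309*396 = -122364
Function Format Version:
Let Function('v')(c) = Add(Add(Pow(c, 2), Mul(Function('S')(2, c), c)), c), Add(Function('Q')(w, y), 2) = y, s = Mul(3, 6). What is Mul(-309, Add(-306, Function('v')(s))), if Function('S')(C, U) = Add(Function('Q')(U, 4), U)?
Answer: -122364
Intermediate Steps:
s = 18
Function('Q')(w, y) = Add(-2, y)
Function('S')(C, U) = Add(2, U) (Function('S')(C, U) = Add(Add(-2, 4), U) = Add(2, U))
Function('v')(c) = Add(c, Pow(c, 2), Mul(c, Add(2, c))) (Function('v')(c) = Add(Add(Pow(c, 2), Mul(Add(2, c), c)), c) = Add(Add(Pow(c, 2), Mul(c, Add(2, c))), c) = Add(c, Pow(c, 2), Mul(c, Add(2, c))))
Mul(-309, Add(-306, Function('v')(s))) = Mul(-309, Add(-306, Mul(18, Add(3, Mul(2, 18))))) = Mul(-309, Add(-306, Mul(18, Add(3, 36)))) = Mul(-309, Add(-306, Mul(18, 39))) = Mul(-309, Add(-306, 702)) = Mul(-309, 396) = -122364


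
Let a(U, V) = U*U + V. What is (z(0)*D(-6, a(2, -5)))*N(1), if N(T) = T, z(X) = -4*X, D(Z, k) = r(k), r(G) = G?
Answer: 0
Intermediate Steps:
a(U, V) = V + U² (a(U, V) = U² + V = V + U²)
D(Z, k) = k
(z(0)*D(-6, a(2, -5)))*N(1) = ((-4*0)*(-5 + 2²))*1 = (0*(-5 + 4))*1 = (0*(-1))*1 = 0*1 = 0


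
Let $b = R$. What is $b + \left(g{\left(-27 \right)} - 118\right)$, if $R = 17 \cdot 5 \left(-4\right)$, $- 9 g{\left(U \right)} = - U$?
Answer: $-461$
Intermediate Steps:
$g{\left(U \right)} = \frac{U}{9}$ ($g{\left(U \right)} = - \frac{\left(-1\right) U}{9} = \frac{U}{9}$)
$R = -340$ ($R = 85 \left(-4\right) = -340$)
$b = -340$
$b + \left(g{\left(-27 \right)} - 118\right) = -340 + \left(\frac{1}{9} \left(-27\right) - 118\right) = -340 - 121 = -461$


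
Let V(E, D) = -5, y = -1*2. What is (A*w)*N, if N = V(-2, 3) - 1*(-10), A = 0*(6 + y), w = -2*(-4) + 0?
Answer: 0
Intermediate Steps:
y = -2
w = 8 (w = 8 + 0 = 8)
A = 0 (A = 0*(6 - 2) = 0*4 = 0)
N = 5 (N = -5 - 1*(-10) = -5 + 10 = 5)
(A*w)*N = (0*8)*5 = 0*5 = 0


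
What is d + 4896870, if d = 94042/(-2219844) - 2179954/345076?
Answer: 234441903356016557/47875930509 ≈ 4.8969e+6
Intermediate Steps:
d = -304475590273/47875930509 (d = 94042*(-1/2219844) - 2179954*1/345076 = -47021/1109922 - 1089977/172538 = -304475590273/47875930509 ≈ -6.3597)
d + 4896870 = -304475590273/47875930509 + 4896870 = 234441903356016557/47875930509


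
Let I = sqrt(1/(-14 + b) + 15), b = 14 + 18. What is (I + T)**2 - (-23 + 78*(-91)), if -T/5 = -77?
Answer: 2796499/18 + 385*sqrt(542)/3 ≈ 1.5835e+5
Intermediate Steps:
b = 32
T = 385 (T = -5*(-77) = 385)
I = sqrt(542)/6 (I = sqrt(1/(-14 + 32) + 15) = sqrt(1/18 + 15) = sqrt(271/18) = sqrt(542)/6 ≈ 3.8801)
(I + T)**2 - (-23 + 78*(-91)) = (sqrt(542)/6 + 385)**2 - (-23 + 78*(-91)) = (385 + sqrt(542)/6)**2 - (-23 - 7098) = (385 + sqrt(542)/6)**2 - 1*(-7121) = (385 + sqrt(542)/6)**2 + 7121 = 7121 + (385 + sqrt(542)/6)**2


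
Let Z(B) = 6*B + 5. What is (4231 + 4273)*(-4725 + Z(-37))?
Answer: -42026768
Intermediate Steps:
Z(B) = 5 + 6*B
(4231 + 4273)*(-4725 + Z(-37)) = (4231 + 4273)*(-4725 + (5 + 6*(-37))) = 8504*(-4725 + (5 - 222)) = 8504*(-4725 - 217) = 8504*(-4942) = -42026768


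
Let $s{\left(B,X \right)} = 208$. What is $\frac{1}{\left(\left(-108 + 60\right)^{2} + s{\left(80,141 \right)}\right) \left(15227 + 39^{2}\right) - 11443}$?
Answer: $\frac{1}{42059533} \approx 2.3776 \cdot 10^{-8}$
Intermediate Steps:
$\frac{1}{\left(\left(-108 + 60\right)^{2} + s{\left(80,141 \right)}\right) \left(15227 + 39^{2}\right) - 11443} = \frac{1}{\left(\left(-108 + 60\right)^{2} + 208\right) \left(15227 + 39^{2}\right) - 11443} = \frac{1}{\left(\left(-48\right)^{2} + 208\right) \left(15227 + 1521\right) - 11443} = \frac{1}{\left(2304 + 208\right) 16748 - 11443} = \frac{1}{2512 \cdot 16748 - 11443} = \frac{1}{42070976 - 11443} = \frac{1}{42059533}$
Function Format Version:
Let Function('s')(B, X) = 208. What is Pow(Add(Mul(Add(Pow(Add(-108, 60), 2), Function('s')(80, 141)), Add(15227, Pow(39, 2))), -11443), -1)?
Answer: Rational(1, 42059533) ≈ 2.3776e-8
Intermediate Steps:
Pow(Add(Mul(Add(Pow(Add(-108, 60), 2), Function('s')(80, 141)), Add(15227, Pow(39, 2))), -11443), -1) = Pow(Add(Mul(Add(Pow(Add(-108, 60), 2), 208), Add(15227, Pow(39, 2))), -11443), -1) = Pow(Add(Mul(Add(Pow(-48, 2), 208), Add(15227, 1521)), -11443), -1) = Pow(Add(Mul(Add(2304, 208), 16748), -11443), -1) = Pow(Add(Mul(2512, 16748), -11443), -1) = Pow(Add(42070976, -11443), -1) = Pow(42059533, -1) = Rational(1, 42059533)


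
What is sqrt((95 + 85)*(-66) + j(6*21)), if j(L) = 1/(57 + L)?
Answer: I*sqrt(397849137)/183 ≈ 109.0*I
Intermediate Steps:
sqrt((95 + 85)*(-66) + j(6*21)) = sqrt((95 + 85)*(-66) + 1/(57 + 6*21)) = sqrt(180*(-66) + 1/(57 + 126)) = sqrt(-11880 + 1/183) = sqrt(-2174039/183) = I*sqrt(397849137)/183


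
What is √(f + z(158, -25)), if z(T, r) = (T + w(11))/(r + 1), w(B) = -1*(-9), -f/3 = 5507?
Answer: I*√2380026/12 ≈ 128.56*I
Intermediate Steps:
f = -16521 (f = -3*5507 = -16521)
w(B) = 9
z(T, r) = (9 + T)/(1 + r) (z(T, r) = (T + 9)/(r + 1) = (9 + T)/(1 + r))
√(f + z(158, -25)) = √(-16521 + (9 + 158)/(1 - 25)) = √(-16521 + 167/(-24)) = √(-16521 - 1/24*167) = √(-16521 - 167/24) = √(-396671/24) = I*√2380026/12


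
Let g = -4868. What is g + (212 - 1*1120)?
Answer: -5776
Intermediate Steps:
g + (212 - 1*1120) = -4868 + (212 - 1*1120) = -4868 + (212 - 1120) = -4868 - 908 = -5776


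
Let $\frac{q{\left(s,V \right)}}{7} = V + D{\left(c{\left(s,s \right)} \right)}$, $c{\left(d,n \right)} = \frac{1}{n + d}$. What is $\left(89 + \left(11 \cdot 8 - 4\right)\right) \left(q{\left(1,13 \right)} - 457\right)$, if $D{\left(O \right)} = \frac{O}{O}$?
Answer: $-62107$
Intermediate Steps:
$c{\left(d,n \right)} = \frac{1}{d + n}$
$D{\left(O \right)} = 1$
$q{\left(s,V \right)} = 7 + 7 V$ ($q{\left(s,V \right)} = 7 \left(V + 1\right) = 7 \left(1 + V\right) = 7 + 7 V$)
$\left(89 + \left(11 \cdot 8 - 4\right)\right) \left(q{\left(1,13 \right)} - 457\right) = \left(89 + \left(11 \cdot 8 - 4\right)\right) \left(\left(7 + 7 \cdot 13\right) - 457\right) = \left(89 + \left(88 - 4\right)\right) \left(\left(7 + 91\right) - 457\right) = \left(89 + 84\right) \left(98 - 457\right) = 173 \left(-359\right) = -62107$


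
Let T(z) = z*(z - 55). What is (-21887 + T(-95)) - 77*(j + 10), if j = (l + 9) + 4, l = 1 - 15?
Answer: -8330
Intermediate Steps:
T(z) = z*(-55 + z)
l = -14
j = -1 (j = (-14 + 9) + 4 = -5 + 4 = -1)
(-21887 + T(-95)) - 77*(j + 10) = (-21887 - 95*(-55 - 95)) - 77*(-1 + 10) = (-21887 - 95*(-150)) - 77*9 = (-21887 + 14250) - 693 = -7637 - 693 = -8330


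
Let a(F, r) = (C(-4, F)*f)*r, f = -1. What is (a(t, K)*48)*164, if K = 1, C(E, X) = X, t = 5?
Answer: -39360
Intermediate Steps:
a(F, r) = -F*r (a(F, r) = (F*(-1))*r = (-F)*r = -F*r)
(a(t, K)*48)*164 = (-1*5*1*48)*164 = -5*48*164 = -240*164 = -39360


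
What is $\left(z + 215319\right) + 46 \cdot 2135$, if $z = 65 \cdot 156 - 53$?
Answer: $323616$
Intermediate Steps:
$z = 10087$ ($z = 10140 - 53 = 10087$)
$\left(z + 215319\right) + 46 \cdot 2135 = \left(10087 + 215319\right) + 46 \cdot 2135 = 225406 + 98210 = 323616$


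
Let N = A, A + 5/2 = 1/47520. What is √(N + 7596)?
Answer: √119078229930/3960 ≈ 87.141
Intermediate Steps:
A = -118799/47520 (A = -5/2 + 1/47520 = -118799/47520 ≈ -2.5000)
N = -118799/47520 ≈ -2.5000
√(N + 7596) = √(-118799/47520 + 7596) = √(360843121/47520) = √119078229930/3960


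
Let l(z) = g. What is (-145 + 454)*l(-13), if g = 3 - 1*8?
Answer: -1545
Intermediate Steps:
g = -5 (g = 3 - 8 = -5)
l(z) = -5
(-145 + 454)*l(-13) = (-145 + 454)*(-5) = 309*(-5) = -1545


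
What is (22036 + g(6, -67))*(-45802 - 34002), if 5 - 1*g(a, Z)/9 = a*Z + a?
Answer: -2046573580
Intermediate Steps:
g(a, Z) = 45 - 9*a - 9*Z*a (g(a, Z) = 45 - 9*(a*Z + a) = 45 - 9*(Z*a + a) = 45 - 9*(a + Z*a) = 45 + (-9*a - 9*Z*a) = 45 - 9*a - 9*Z*a)
(22036 + g(6, -67))*(-45802 - 34002) = (22036 + (45 - 9*6 - 9*(-67)*6))*(-45802 - 34002) = (22036 + (45 - 54 + 3618))*(-79804) = (22036 + 3609)*(-79804) = 25645*(-79804) = -2046573580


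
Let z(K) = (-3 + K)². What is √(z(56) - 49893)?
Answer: 2*I*√11771 ≈ 216.99*I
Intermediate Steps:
√(z(56) - 49893) = √((-3 + 56)² - 49893) = √(53² - 49893) = √(2809 - 49893) = √(-47084) = 2*I*√11771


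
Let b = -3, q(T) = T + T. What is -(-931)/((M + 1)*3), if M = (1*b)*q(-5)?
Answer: 931/93 ≈ 10.011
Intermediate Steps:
q(T) = 2*T
M = 30 (M = (1*(-3))*(2*(-5)) = -3*(-10) = 30)
-(-931)/((M + 1)*3) = -(-931)/((30 + 1)*3) = -(-931)/(31*3) = -(-931)/93 = -1*(-931/93) = 931/93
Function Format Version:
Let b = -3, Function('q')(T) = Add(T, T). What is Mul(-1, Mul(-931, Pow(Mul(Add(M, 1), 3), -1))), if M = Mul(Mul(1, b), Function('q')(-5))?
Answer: Rational(931, 93) ≈ 10.011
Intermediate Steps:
Function('q')(T) = Mul(2, T)
M = 30 (M = Mul(Mul(1, -3), Mul(2, -5)) = Mul(-3, -10) = 30)
Mul(-1, Mul(-931, Pow(Mul(Add(M, 1), 3), -1))) = Mul(-1, Mul(-931, Pow(Mul(Add(30, 1), 3), -1))) = Mul(-1, Mul(-931, Pow(Mul(31, 3), -1))) = Mul(-1, Mul(-931, Pow(93, -1))) = Mul(-1, Mul(-931, Rational(1, 93))) = Mul(-1, Rational(-931, 93)) = Rational(931, 93)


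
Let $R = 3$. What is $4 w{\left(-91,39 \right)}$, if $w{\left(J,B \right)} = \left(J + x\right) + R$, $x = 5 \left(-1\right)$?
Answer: $-372$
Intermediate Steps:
$x = -5$
$w{\left(J,B \right)} = -2 + J$ ($w{\left(J,B \right)} = \left(J - 5\right) + 3 = \left(-5 + J\right) + 3 = -2 + J$)
$4 w{\left(-91,39 \right)} = 4 \left(-2 - 91\right) = 4 \left(-93\right) = -372$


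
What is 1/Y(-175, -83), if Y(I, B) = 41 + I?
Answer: -1/134 ≈ -0.0074627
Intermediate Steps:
1/Y(-175, -83) = 1/(41 - 175) = 1/(-134) = -1/134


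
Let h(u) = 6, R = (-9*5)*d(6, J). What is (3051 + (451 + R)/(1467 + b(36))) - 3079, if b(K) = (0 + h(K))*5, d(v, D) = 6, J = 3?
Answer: -41735/1497 ≈ -27.879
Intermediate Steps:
R = -270 (R = -9*5*6 = -45*6 = -270)
b(K) = 30 (b(K) = (0 + 6)*5 = 6*5 = 30)
(3051 + (451 + R)/(1467 + b(36))) - 3079 = (3051 + (451 - 270)/(1467 + 30)) - 3079 = (3051 + 181/1497) - 3079 = 4567528/1497 - 3079 = -41735/1497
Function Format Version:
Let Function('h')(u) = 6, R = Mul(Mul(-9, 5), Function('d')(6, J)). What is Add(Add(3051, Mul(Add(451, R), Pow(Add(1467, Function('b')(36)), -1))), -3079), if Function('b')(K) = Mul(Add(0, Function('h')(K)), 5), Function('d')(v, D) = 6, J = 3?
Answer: Rational(-41735, 1497) ≈ -27.879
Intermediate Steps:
R = -270 (R = Mul(Mul(-9, 5), 6) = Mul(-45, 6) = -270)
Function('b')(K) = 30 (Function('b')(K) = Mul(Add(0, 6), 5) = Mul(6, 5) = 30)
Add(Add(3051, Mul(Add(451, R), Pow(Add(1467, Function('b')(36)), -1))), -3079) = Add(Add(3051, Mul(Add(451, -270), Pow(Add(1467, 30), -1))), -3079) = Add(Add(3051, Mul(181, Pow(1497, -1))), -3079) = Add(Add(3051, Mul(181, Rational(1, 1497))), -3079) = Add(Add(3051, Rational(181, 1497)), -3079) = Add(Rational(4567528, 1497), -3079) = Rational(-41735, 1497)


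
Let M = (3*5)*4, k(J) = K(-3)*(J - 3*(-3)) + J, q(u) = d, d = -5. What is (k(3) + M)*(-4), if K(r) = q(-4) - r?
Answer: -156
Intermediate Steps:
q(u) = -5
K(r) = -5 - r
k(J) = -18 - J (k(J) = (-5 - 1*(-3))*(J - 3*(-3)) + J = (-5 + 3)*(J + 9) + J = -2*(9 + J) + J = (-18 - 2*J) + J = -18 - J)
M = 60 (M = 15*4 = 60)
(k(3) + M)*(-4) = ((-18 - 1*3) + 60)*(-4) = ((-18 - 3) + 60)*(-4) = (-21 + 60)*(-4) = 39*(-4) = -156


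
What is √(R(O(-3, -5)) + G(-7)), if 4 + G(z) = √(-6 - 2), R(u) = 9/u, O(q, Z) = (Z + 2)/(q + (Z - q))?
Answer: √(11 + 2*I*√2) ≈ 3.3435 + 0.42298*I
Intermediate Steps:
O(q, Z) = (2 + Z)/Z
G(z) = -4 + 2*I*√2 (G(z) = -4 + √(-6 - 2) = -4 + √(-8) = -4 + 2*I*√2)
√(R(O(-3, -5)) + G(-7)) = √(9/(((2 - 5)/(-5))) + (-4 + 2*I*√2)) = √(9/((-⅕*(-3))) + (-4 + 2*I*√2)) = √(9/(⅗) + (-4 + 2*I*√2)) = √(9*(5/3) + (-4 + 2*I*√2)) = √(15 + (-4 + 2*I*√2)) = √(11 + 2*I*√2)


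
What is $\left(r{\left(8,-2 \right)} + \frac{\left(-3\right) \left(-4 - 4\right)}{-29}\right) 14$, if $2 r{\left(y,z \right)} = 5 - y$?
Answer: $- \frac{945}{29} \approx -32.586$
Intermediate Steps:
$r{\left(y,z \right)} = \frac{5}{2} - \frac{y}{2}$ ($r{\left(y,z \right)} = \frac{5 - y}{2} = \frac{5}{2} - \frac{y}{2}$)
$\left(r{\left(8,-2 \right)} + \frac{\left(-3\right) \left(-4 - 4\right)}{-29}\right) 14 = \left(\left(\frac{5}{2} - 4\right) + \frac{\left(-3\right) \left(-4 - 4\right)}{-29}\right) 14 = \left(\left(\frac{5}{2} - 4\right) + \left(-3\right) \left(-8\right) \left(- \frac{1}{29}\right)\right) 14 = \left(- \frac{3}{2} + 24 \left(- \frac{1}{29}\right)\right) 14 = \left(- \frac{3}{2} - \frac{24}{29}\right) 14 = \left(- \frac{135}{58}\right) 14 = - \frac{945}{29}$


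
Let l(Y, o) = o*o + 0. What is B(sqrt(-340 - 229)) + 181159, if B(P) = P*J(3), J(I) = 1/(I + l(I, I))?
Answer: 181159 + I*sqrt(569)/12 ≈ 1.8116e+5 + 1.9878*I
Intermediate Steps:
l(Y, o) = o**2 (l(Y, o) = o**2 + 0 = o**2)
J(I) = 1/(I + I**2)
B(P) = P/12 (B(P) = P*(1/(3*(1 + 3))) = P*((1/3)/4) = P*((1/3)*(1/4)) = P*(1/12) = P/12)
B(sqrt(-340 - 229)) + 181159 = sqrt(-340 - 229)/12 + 181159 = sqrt(-569)/12 + 181159 = (I*sqrt(569))/12 + 181159 = I*sqrt(569)/12 + 181159 = 181159 + I*sqrt(569)/12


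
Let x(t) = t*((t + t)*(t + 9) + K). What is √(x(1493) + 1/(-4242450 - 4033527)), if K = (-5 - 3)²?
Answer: √50959103810516353232635/2758659 ≈ 81830.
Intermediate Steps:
K = 64 (K = (-8)² = 64)
x(t) = t*(64 + 2*t*(9 + t)) (x(t) = t*((t + t)*(t + 9) + 64) = t*((2*t)*(9 + t) + 64) = t*(2*t*(9 + t) + 64) = t*(64 + 2*t*(9 + t)))
√(x(1493) + 1/(-4242450 - 4033527)) = √(2*1493*(32 + 1493² + 9*1493) + 1/(-4242450 - 4033527)) = √(2*1493*(32 + 2229049 + 13437) + 1/(-8275977)) = √(2*1493*2242518 - 1/8275977) = √(6696158748 - 1/8275977) = √(55417255786796795/8275977) = √50959103810516353232635/2758659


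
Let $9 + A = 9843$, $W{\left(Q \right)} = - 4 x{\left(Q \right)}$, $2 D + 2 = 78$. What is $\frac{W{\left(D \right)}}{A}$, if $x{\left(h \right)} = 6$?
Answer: $- \frac{4}{1639} \approx -0.0024405$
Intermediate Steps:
$D = 38$ ($D = -1 + \frac{1}{2} \cdot 78 = -1 + 39 = 38$)
$W{\left(Q \right)} = -24$ ($W{\left(Q \right)} = \left(-4\right) 6 = -24$)
$A = 9834$ ($A = -9 + 9843 = 9834$)
$\frac{W{\left(D \right)}}{A} = - \frac{24}{9834} = \left(-24\right) \frac{1}{9834} = - \frac{4}{1639}$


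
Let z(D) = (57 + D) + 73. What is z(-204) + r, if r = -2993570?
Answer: -2993644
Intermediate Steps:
z(D) = 130 + D
z(-204) + r = (130 - 204) - 2993570 = -74 - 2993570 = -2993644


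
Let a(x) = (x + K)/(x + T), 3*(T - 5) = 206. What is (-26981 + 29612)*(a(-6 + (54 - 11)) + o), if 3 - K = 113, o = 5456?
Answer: 4765196163/332 ≈ 1.4353e+7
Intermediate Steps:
T = 221/3 (T = 5 + (⅓)*206 = 5 + 206/3 = 221/3 ≈ 73.667)
K = -110 (K = 3 - 1*113 = 3 - 113 = -110)
a(x) = (-110 + x)/(221/3 + x) (a(x) = (x - 110)/(x + 221/3) = (-110 + x)/(221/3 + x))
(-26981 + 29612)*(a(-6 + (54 - 11)) + o) = (-26981 + 29612)*(3*(-110 + (-6 + (54 - 11)))/(221 + 3*(-6 + (54 - 11))) + 5456) = 2631*(3*(-110 + (-6 + 43))/(221 + 3*(-6 + 43)) + 5456) = 2631*(3*(-110 + 37)/(221 + 3*37) + 5456) = 2631*(3*(-73)/(221 + 111) + 5456) = 2631*(3*(-73)/332 + 5456) = 2631*(3*(1/332)*(-73) + 5456) = 2631*(-219/332 + 5456) = 2631*(1811173/332) = 4765196163/332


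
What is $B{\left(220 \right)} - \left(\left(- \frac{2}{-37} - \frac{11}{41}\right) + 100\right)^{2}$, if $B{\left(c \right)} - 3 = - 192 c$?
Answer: $- \frac{120113934118}{2301289} \approx -52194.0$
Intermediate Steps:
$B{\left(c \right)} = 3 - 192 c$
$B{\left(220 \right)} - \left(\left(- \frac{2}{-37} - \frac{11}{41}\right) + 100\right)^{2} = \left(3 - 42240\right) - \left(\left(- \frac{2}{-37} - \frac{11}{41}\right) + 100\right)^{2} = \left(3 - 42240\right) - \left(\left(\left(-2\right) \left(- \frac{1}{37}\right) - \frac{11}{41}\right) + 100\right)^{2} = -42237 - \left(\left(\frac{2}{37} - \frac{11}{41}\right) + 100\right)^{2} = -42237 - \left(- \frac{325}{1517} + 100\right)^{2} = -42237 - \left(\frac{151375}{1517}\right)^{2} = -42237 - \frac{22914390625}{2301289} = - \frac{120113934118}{2301289}$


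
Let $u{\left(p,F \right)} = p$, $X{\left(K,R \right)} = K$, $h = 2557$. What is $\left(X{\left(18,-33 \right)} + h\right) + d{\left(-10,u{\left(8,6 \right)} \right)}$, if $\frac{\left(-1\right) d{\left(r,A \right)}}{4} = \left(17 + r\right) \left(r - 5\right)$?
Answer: $2995$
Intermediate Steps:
$d{\left(r,A \right)} = - 4 \left(-5 + r\right) \left(17 + r\right)$ ($d{\left(r,A \right)} = - 4 \left(17 + r\right) \left(r - 5\right) = - 4 \left(17 + r\right) \left(-5 + r\right) = - 4 \left(-5 + r\right) \left(17 + r\right)$)
$\left(X{\left(18,-33 \right)} + h\right) + d{\left(-10,u{\left(8,6 \right)} \right)} = \left(18 + 2557\right) - \left(-820 + 400\right) = 2575 + \left(340 + 480 - 400\right) = 2575 + 420 = 2995$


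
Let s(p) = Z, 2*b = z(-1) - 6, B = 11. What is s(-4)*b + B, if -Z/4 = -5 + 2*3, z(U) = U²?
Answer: 21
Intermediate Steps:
b = -5/2 (b = ((-1)² - 6)/2 = (1 - 6)/2 = (½)*(-5) = -5/2 ≈ -2.5000)
Z = -4 (Z = -4*(-5 + 2*3) = -4*(-5 + 6) = -4*1 = -4)
s(p) = -4
s(-4)*b + B = -4*(-5/2) + 11 = 10 + 11 = 21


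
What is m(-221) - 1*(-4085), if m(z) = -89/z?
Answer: 902874/221 ≈ 4085.4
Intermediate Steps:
m(-221) - 1*(-4085) = -89/(-221) - 1*(-4085) = -89*(-1/221) + 4085 = 89/221 + 4085 = 902874/221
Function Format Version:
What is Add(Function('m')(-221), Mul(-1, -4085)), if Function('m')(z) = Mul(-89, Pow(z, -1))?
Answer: Rational(902874, 221) ≈ 4085.4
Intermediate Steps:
Add(Function('m')(-221), Mul(-1, -4085)) = Add(Mul(-89, Pow(-221, -1)), Mul(-1, -4085)) = Add(Mul(-89, Rational(-1, 221)), 4085) = Add(Rational(89, 221), 4085) = Rational(902874, 221)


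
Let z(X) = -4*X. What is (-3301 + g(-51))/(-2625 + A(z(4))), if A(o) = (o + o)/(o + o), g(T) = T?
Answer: 419/328 ≈ 1.2774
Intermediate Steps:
A(o) = 1 (A(o) = (2*o)/((2*o)) = (2*o)*(1/(2*o)) = 1)
(-3301 + g(-51))/(-2625 + A(z(4))) = (-3301 - 51)/(-2625 + 1) = -3352/(-2624) = -3352*(-1/2624) = 419/328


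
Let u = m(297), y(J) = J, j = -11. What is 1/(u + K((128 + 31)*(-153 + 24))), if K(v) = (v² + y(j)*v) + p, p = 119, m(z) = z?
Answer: 1/420927158 ≈ 2.3757e-9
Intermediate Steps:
K(v) = 119 + v² - 11*v (K(v) = (v² - 11*v) + 119 = 119 + v² - 11*v)
u = 297
1/(u + K((128 + 31)*(-153 + 24))) = 1/(297 + (119 + ((128 + 31)*(-153 + 24))² - 11*(128 + 31)*(-153 + 24))) = 1/(297 + (119 + (159*(-129))² - 1749*(-129))) = 1/(297 + (119 + (-20511)² - 11*(-20511))) = 1/(297 + (119 + 420701121 + 225621)) = 1/(297 + 420926861) = 1/420927158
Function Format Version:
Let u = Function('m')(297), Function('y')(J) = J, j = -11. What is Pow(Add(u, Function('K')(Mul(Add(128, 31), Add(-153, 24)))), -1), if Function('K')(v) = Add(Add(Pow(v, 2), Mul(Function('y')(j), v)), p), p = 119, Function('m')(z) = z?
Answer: Rational(1, 420927158) ≈ 2.3757e-9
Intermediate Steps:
Function('K')(v) = Add(119, Pow(v, 2), Mul(-11, v)) (Function('K')(v) = Add(Add(Pow(v, 2), Mul(-11, v)), 119) = Add(119, Pow(v, 2), Mul(-11, v)))
u = 297
Pow(Add(u, Function('K')(Mul(Add(128, 31), Add(-153, 24)))), -1) = Pow(Add(297, Add(119, Pow(Mul(Add(128, 31), Add(-153, 24)), 2), Mul(-11, Mul(Add(128, 31), Add(-153, 24))))), -1) = Pow(Add(297, Add(119, Pow(Mul(159, -129), 2), Mul(-11, Mul(159, -129)))), -1) = Pow(Add(297, Add(119, Pow(-20511, 2), Mul(-11, -20511))), -1) = Pow(Add(297, Add(119, 420701121, 225621)), -1) = Pow(Add(297, 420926861), -1) = Pow(420927158, -1) = Rational(1, 420927158)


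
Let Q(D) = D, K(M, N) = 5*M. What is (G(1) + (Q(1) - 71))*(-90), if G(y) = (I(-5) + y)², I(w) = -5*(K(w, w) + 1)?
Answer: -1311390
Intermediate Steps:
I(w) = -5 - 25*w (I(w) = -5*(5*w + 1) = -5*(1 + 5*w) = -5 - 25*w)
G(y) = (120 + y)² (G(y) = ((-5 - 25*(-5)) + y)² = ((-5 + 125) + y)² = (120 + y)²)
(G(1) + (Q(1) - 71))*(-90) = ((120 + 1)² + (1 - 71))*(-90) = (121² - 70)*(-90) = (14641 - 70)*(-90) = 14571*(-90) = -1311390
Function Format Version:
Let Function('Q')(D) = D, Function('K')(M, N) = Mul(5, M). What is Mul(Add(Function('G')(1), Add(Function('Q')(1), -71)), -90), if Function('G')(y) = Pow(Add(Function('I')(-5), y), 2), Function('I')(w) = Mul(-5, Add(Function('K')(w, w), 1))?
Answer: -1311390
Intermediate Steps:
Function('I')(w) = Add(-5, Mul(-25, w)) (Function('I')(w) = Mul(-5, Add(Mul(5, w), 1)) = Mul(-5, Add(1, Mul(5, w))) = Add(-5, Mul(-25, w)))
Function('G')(y) = Pow(Add(120, y), 2) (Function('G')(y) = Pow(Add(Add(-5, Mul(-25, -5)), y), 2) = Pow(Add(Add(-5, 125), y), 2) = Pow(Add(120, y), 2))
Mul(Add(Function('G')(1), Add(Function('Q')(1), -71)), -90) = Mul(Add(Pow(Add(120, 1), 2), Add(1, -71)), -90) = Mul(Add(Pow(121, 2), -70), -90) = Mul(Add(14641, -70), -90) = Mul(14571, -90) = -1311390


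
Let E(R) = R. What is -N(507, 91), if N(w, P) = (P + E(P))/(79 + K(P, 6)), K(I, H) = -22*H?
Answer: 182/53 ≈ 3.4340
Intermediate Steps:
N(w, P) = -2*P/53 (N(w, P) = (P + P)/(79 - 22*6) = (2*P)/(79 - 132) = (2*P)/(-53) = (2*P)*(-1/53) = -2*P/53)
-N(507, 91) = -(-2)*91/53 = -1*(-182/53) = 182/53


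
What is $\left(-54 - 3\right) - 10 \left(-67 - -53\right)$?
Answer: $83$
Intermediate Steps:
$\left(-54 - 3\right) - 10 \left(-67 - -53\right) = -57 - 10 \left(-67 + 53\right) = -57 - -140 = -57 + 140 = 83$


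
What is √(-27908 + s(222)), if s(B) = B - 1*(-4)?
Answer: I*√27682 ≈ 166.38*I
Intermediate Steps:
s(B) = 4 + B (s(B) = B + 4 = 4 + B)
√(-27908 + s(222)) = √(-27908 + (4 + 222)) = √(-27908 + 226) = √(-27682) = I*√27682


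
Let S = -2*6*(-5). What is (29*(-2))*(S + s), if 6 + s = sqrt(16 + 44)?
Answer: -3132 - 116*sqrt(15) ≈ -3581.3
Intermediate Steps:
S = 60 (S = -12*(-5) = 60)
s = -6 + 2*sqrt(15) (s = -6 + sqrt(16 + 44) = -6 + sqrt(60) = -6 + 2*sqrt(15) ≈ 1.7460)
(29*(-2))*(S + s) = (29*(-2))*(60 + (-6 + 2*sqrt(15))) = -58*(54 + 2*sqrt(15)) = -3132 - 116*sqrt(15)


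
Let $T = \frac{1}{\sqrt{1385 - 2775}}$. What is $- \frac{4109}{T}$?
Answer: $- 4109 i \sqrt{1390} \approx - 1.5319 \cdot 10^{5} i$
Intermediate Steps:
$T = - \frac{i \sqrt{1390}}{1390}$ ($T = \frac{1}{\sqrt{-1390}} = \frac{1}{i \sqrt{1390}} = - \frac{i \sqrt{1390}}{1390} \approx - 0.026822 i$)
$- \frac{4109}{T} = - \frac{4109}{\left(- \frac{1}{1390}\right) i \sqrt{1390}} = - 4109 i \sqrt{1390}$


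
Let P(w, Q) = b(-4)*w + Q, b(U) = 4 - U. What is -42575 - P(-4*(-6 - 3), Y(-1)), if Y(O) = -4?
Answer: -42859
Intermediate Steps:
P(w, Q) = Q + 8*w (P(w, Q) = (4 - 1*(-4))*w + Q = (4 + 4)*w + Q = 8*w + Q = Q + 8*w)
-42575 - P(-4*(-6 - 3), Y(-1)) = -42575 - (-4 + 8*(-4*(-6 - 3))) = -42575 - (-4 + 8*(-4*(-9))) = -42575 - (-4 + 8*36) = -42575 - (-4 + 288) = -42575 - 1*284 = -42575 - 284 = -42859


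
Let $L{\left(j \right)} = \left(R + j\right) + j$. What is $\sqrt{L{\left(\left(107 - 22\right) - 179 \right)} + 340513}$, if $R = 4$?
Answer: $\sqrt{340329} \approx 583.38$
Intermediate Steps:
$L{\left(j \right)} = 4 + 2 j$ ($L{\left(j \right)} = \left(4 + j\right) + j = 4 + 2 j$)
$\sqrt{L{\left(\left(107 - 22\right) - 179 \right)} + 340513} = \sqrt{\left(4 + 2 \left(\left(107 - 22\right) - 179\right)\right) + 340513} = \sqrt{\left(4 + 2 \left(85 - 179\right)\right) + 340513} = \sqrt{\left(4 + 2 \left(-94\right)\right) + 340513} = \sqrt{\left(4 - 188\right) + 340513} = \sqrt{-184 + 340513} = \sqrt{340329}$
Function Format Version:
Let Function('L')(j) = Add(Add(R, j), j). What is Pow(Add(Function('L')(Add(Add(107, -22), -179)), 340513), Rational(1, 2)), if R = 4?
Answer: Pow(340329, Rational(1, 2)) ≈ 583.38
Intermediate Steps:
Function('L')(j) = Add(4, Mul(2, j)) (Function('L')(j) = Add(Add(4, j), j) = Add(4, Mul(2, j)))
Pow(Add(Function('L')(Add(Add(107, -22), -179)), 340513), Rational(1, 2)) = Pow(Add(Add(4, Mul(2, Add(Add(107, -22), -179))), 340513), Rational(1, 2)) = Pow(Add(Add(4, Mul(2, Add(85, -179))), 340513), Rational(1, 2)) = Pow(Add(Add(4, Mul(2, -94)), 340513), Rational(1, 2)) = Pow(Add(Add(4, -188), 340513), Rational(1, 2)) = Pow(Add(-184, 340513), Rational(1, 2)) = Pow(340329, Rational(1, 2))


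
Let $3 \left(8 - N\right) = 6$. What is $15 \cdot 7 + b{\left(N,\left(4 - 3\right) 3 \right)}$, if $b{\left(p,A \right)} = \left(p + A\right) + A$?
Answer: $117$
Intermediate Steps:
$N = 6$ ($N = 8 - 2 = 6$)
$b{\left(p,A \right)} = p + 2 A$ ($b{\left(p,A \right)} = \left(A + p\right) + A = p + 2 A$)
$15 \cdot 7 + b{\left(N,\left(4 - 3\right) 3 \right)} = 15 \cdot 7 + \left(6 + 2 \left(4 - 3\right) 3\right) = 105 + \left(6 + 2 \cdot 1 \cdot 3\right) = 105 + \left(6 + 2 \cdot 3\right) = 105 + \left(6 + 6\right) = 105 + 12 = 117$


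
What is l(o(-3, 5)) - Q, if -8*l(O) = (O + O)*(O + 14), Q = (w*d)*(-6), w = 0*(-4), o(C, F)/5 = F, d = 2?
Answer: -975/4 ≈ -243.75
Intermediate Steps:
o(C, F) = 5*F
w = 0
Q = 0 (Q = (0*2)*(-6) = 0*(-6) = 0)
l(O) = -O*(14 + O)/4 (l(O) = -(O + O)*(O + 14)/8 = -2*O*(14 + O)/8 = -O*(14 + O)/4)
l(o(-3, 5)) - Q = -5*5*(14 + 5*5)/4 - 1*0 = -¼*25*(14 + 25) + 0 = -¼*25*39 + 0 = -975/4 + 0 = -975/4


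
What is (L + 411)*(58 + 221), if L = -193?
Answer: 60822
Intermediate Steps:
(L + 411)*(58 + 221) = (-193 + 411)*(58 + 221) = 218*279 = 60822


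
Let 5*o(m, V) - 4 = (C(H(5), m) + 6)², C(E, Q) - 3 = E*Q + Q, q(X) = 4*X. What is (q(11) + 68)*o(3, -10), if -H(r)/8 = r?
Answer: 1306816/5 ≈ 2.6136e+5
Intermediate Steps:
H(r) = -8*r
C(E, Q) = 3 + Q + E*Q (C(E, Q) = 3 + (E*Q + Q) = 3 + (Q + E*Q) = 3 + Q + E*Q)
o(m, V) = ⅘ + (9 - 39*m)²/5 (o(m, V) = ⅘ + ((3 + m + (-8*5)*m) + 6)²/5 = ⅘ + ((3 + m - 40*m) + 6)²/5 = ⅘ + ((3 - 39*m) + 6)²/5 = ⅘ + (9 - 39*m)²/5)
(q(11) + 68)*o(3, -10) = (4*11 + 68)*(⅘ + 9*(-3 + 13*3)²/5) = (44 + 68)*(⅘ + 9*(-3 + 39)²/5) = 112*(⅘ + (9/5)*36²) = 112*(⅘ + (9/5)*1296) = 112*(⅘ + 11664/5) = 112*(11668/5) = 1306816/5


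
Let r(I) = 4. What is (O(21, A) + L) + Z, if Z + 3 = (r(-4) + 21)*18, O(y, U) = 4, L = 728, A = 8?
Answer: 1179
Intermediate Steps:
Z = 447 (Z = -3 + (4 + 21)*18 = -3 + 25*18 = -3 + 450 = 447)
(O(21, A) + L) + Z = (4 + 728) + 447 = 732 + 447 = 1179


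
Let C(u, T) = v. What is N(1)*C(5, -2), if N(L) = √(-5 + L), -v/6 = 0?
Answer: 0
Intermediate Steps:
v = 0 (v = -6*0 = 0)
C(u, T) = 0
N(1)*C(5, -2) = √(-5 + 1)*0 = √(-4)*0 = (2*I)*0 = 0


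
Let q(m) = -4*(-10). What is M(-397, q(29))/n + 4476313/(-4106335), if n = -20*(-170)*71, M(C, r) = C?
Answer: -216442434639/198253853800 ≈ -1.0917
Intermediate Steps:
q(m) = 40
n = 241400 (n = 3400*71 = 241400)
M(-397, q(29))/n + 4476313/(-4106335) = -397/241400 + 4476313/(-4106335) = -397*1/241400 + 4476313*(-1/4106335) = -397/241400 - 4476313/4106335 = -216442434639/198253853800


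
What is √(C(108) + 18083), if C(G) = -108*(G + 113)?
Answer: I*√5785 ≈ 76.059*I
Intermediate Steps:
C(G) = -12204 - 108*G (C(G) = -108*(113 + G) = -12204 - 108*G)
√(C(108) + 18083) = √((-12204 - 108*108) + 18083) = √((-12204 - 11664) + 18083) = √(-23868 + 18083) = √(-5785) = I*√5785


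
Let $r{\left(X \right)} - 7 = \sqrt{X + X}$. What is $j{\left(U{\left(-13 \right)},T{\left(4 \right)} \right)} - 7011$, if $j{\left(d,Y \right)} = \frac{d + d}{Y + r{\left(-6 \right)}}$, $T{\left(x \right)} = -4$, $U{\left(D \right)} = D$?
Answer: $\frac{- 14022 \sqrt{3} + 21059 i}{- 3 i + 2 \sqrt{3}} \approx -7014.7 + 4.2889 i$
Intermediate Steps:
$r{\left(X \right)} = 7 + \sqrt{2} \sqrt{X}$ ($r{\left(X \right)} = 7 + \sqrt{X + X} = 7 + \sqrt{2 X} = 7 + \sqrt{2} \sqrt{X}$)
$j{\left(d,Y \right)} = \frac{2 d}{7 + Y + 2 i \sqrt{3}}$ ($j{\left(d,Y \right)} = \frac{d + d}{Y + \left(7 + \sqrt{2} \sqrt{-6}\right)} = \frac{2 d}{Y + \left(7 + \sqrt{2} i \sqrt{6}\right)} = \frac{2 d}{Y + \left(7 + 2 i \sqrt{3}\right)} = \frac{2 d}{7 + Y + 2 i \sqrt{3}}$)
$j{\left(U{\left(-13 \right)},T{\left(4 \right)} \right)} - 7011 = 2 \left(-13\right) \frac{1}{7 - 4 + 2 i \sqrt{3}} - 7011 = 2 \left(-13\right) \frac{1}{3 + 2 i \sqrt{3}} - 7011 = - \frac{26}{3 + 2 i \sqrt{3}} - 7011 = -7011 - \frac{26}{3 + 2 i \sqrt{3}}$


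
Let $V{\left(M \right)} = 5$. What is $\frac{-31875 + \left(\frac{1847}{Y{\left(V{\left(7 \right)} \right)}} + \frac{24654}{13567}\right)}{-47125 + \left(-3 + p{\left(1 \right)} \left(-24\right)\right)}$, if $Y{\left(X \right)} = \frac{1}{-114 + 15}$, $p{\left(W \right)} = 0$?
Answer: $\frac{1456595061}{319692788} \approx 4.5562$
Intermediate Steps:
$Y{\left(X \right)} = - \frac{1}{99}$ ($Y{\left(X \right)} = \frac{1}{-99} = - \frac{1}{99}$)
$\frac{-31875 + \left(\frac{1847}{Y{\left(V{\left(7 \right)} \right)}} + \frac{24654}{13567}\right)}{-47125 + \left(-3 + p{\left(1 \right)} \left(-24\right)\right)} = \frac{-31875 + \left(\frac{1847}{- \frac{1}{99}} + \frac{24654}{13567}\right)}{-47125 + \left(-3 + 0 \left(-24\right)\right)} = \frac{-31875 + \left(1847 \left(-99\right) + 24654 \cdot \frac{1}{13567}\right)}{-47125 + \left(-3 + 0\right)} = \frac{-31875 + \left(-182853 + \frac{24654}{13567}\right)}{-47125 - 3} = \frac{-31875 - \frac{2480741997}{13567}}{-47128} = \left(- \frac{2913190122}{13567}\right) \left(- \frac{1}{47128}\right) = \frac{1456595061}{319692788}$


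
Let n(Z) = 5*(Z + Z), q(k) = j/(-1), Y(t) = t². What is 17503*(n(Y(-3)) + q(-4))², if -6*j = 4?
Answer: 1294941952/9 ≈ 1.4388e+8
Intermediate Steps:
j = -⅔ (j = -⅙*4 = -⅔ ≈ -0.66667)
q(k) = ⅔ (q(k) = -⅔/(-1) = -⅔*(-1) = ⅔)
n(Z) = 10*Z (n(Z) = 5*(2*Z) = 10*Z)
17503*(n(Y(-3)) + q(-4))² = 17503*(10*(-3)² + ⅔)² = 17503*(10*9 + ⅔)² = 17503*(90 + ⅔)² = 17503*(272/3)² = 17503*(73984/9) = 1294941952/9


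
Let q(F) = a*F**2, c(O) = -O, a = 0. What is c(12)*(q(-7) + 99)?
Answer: -1188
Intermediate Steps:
q(F) = 0 (q(F) = 0*F**2 = 0)
c(12)*(q(-7) + 99) = (-1*12)*(0 + 99) = -12*99 = -1188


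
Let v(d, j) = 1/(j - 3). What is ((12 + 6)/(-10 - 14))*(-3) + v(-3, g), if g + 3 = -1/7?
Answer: 359/172 ≈ 2.0872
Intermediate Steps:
g = -22/7 (g = -3 - 1/7 = -22/7 ≈ -3.1429)
v(d, j) = 1/(-3 + j)
((12 + 6)/(-10 - 14))*(-3) + v(-3, g) = ((12 + 6)/(-10 - 14))*(-3) + 1/(-3 - 22/7) = (18/(-24))*(-3) + 1/(-43/7) = (18*(-1/24))*(-3) - 7/43 = -3/4*(-3) - 7/43 = 9/4 - 7/43 = 359/172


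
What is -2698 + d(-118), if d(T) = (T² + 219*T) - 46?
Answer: -14662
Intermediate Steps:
d(T) = -46 + T² + 219*T
-2698 + d(-118) = -2698 + (-46 + (-118)² + 219*(-118)) = -2698 + (-46 + 13924 - 25842) = -2698 - 11964 = -14662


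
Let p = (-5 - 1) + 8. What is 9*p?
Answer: 18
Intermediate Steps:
p = 2 (p = -6 + 8 = 2)
9*p = 9*2 = 18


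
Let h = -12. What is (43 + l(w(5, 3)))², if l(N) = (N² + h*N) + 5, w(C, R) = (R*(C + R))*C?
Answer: 169208064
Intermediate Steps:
w(C, R) = C*R*(C + R)
l(N) = 5 + N² - 12*N (l(N) = (N² - 12*N) + 5 = 5 + N² - 12*N)
(43 + l(w(5, 3)))² = (43 + (5 + (5*3*(5 + 3))² - 60*3*(5 + 3)))² = (43 + (5 + (5*3*8)² - 60*3*8))² = (43 + (5 + 120² - 12*120))² = (43 + (5 + 14400 - 1440))² = (43 + 12965)² = 13008² = 169208064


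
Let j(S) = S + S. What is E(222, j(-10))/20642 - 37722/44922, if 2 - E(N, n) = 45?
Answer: -130098195/154546654 ≈ -0.84181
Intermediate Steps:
j(S) = 2*S
E(N, n) = -43 (E(N, n) = 2 - 1*45 = 2 - 45 = -43)
E(222, j(-10))/20642 - 37722/44922 = -43/20642 - 37722/44922 = -43*1/20642 - 37722*1/44922 = -43/20642 - 6287/7487 = -130098195/154546654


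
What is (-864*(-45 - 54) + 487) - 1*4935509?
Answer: -4849486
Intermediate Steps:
(-864*(-45 - 54) + 487) - 1*4935509 = (-864*(-99) + 487) - 4935509 = (85536 + 487) - 4935509 = 86023 - 4935509 = -4849486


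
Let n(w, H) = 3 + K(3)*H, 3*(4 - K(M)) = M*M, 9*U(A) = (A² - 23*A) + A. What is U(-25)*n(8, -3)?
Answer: 0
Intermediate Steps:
U(A) = -22*A/9 + A²/9 (U(A) = ((A² - 23*A) + A)/9 = (A² - 22*A)/9 = -22*A/9 + A²/9)
K(M) = 4 - M²/3 (K(M) = 4 - M*M/3 = 4 - M²/3)
n(w, H) = 3 + H (n(w, H) = 3 + (4 - ⅓*3²)*H = 3 + (4 - ⅓*9)*H = 3 + (4 - 3)*H = 3 + 1*H = 3 + H)
U(-25)*n(8, -3) = ((⅑)*(-25)*(-22 - 25))*(3 - 3) = ((⅑)*(-25)*(-47))*0 = (1175/9)*0 = 0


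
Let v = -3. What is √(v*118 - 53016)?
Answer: 3*I*√5930 ≈ 231.02*I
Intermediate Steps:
√(v*118 - 53016) = √(-3*118 - 53016) = √(-354 - 53016) = √(-53370) = 3*I*√5930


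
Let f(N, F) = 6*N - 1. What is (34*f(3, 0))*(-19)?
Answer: -10982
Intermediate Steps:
f(N, F) = -1 + 6*N
(34*f(3, 0))*(-19) = (34*(-1 + 6*3))*(-19) = (34*(-1 + 18))*(-19) = (34*17)*(-19) = 578*(-19) = -10982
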